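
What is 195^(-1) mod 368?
251

gcd(195, 368) = 1, so the inverse exists.
Extended Euclidean algorithm on (368, 195):
368 = 1 × 195 + 173  ⟹  173 = (1)·368 + (-1)·195
195 = 1 × 173 + 22  ⟹  22 = (-1)·368 + (2)·195
173 = 7 × 22 + 19  ⟹  19 = (8)·368 + (-15)·195
22 = 1 × 19 + 3  ⟹  3 = (-9)·368 + (17)·195
19 = 6 × 3 + 1  ⟹  1 = (62)·368 + (-117)·195
So (-117)·195 ≡ 1 (mod 368), i.e. 195^(-1) ≡ -117 ≡ 251 (mod 368).
Check: 195 × 251 = 48945 ≡ 1 (mod 368)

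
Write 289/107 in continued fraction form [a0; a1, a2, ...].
[2; 1, 2, 2, 1, 10]

Euclidean algorithm steps:
289 = 2 × 107 + 75
107 = 1 × 75 + 32
75 = 2 × 32 + 11
32 = 2 × 11 + 10
11 = 1 × 10 + 1
10 = 10 × 1 + 0
Continued fraction: [2; 1, 2, 2, 1, 10]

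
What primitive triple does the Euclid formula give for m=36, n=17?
(1007, 1224, 1585)

Euclid's formula: a = m² - n², b = 2mn, c = m² + n²
m = 36, n = 17
a = 36² - 17² = 1296 - 289 = 1007
b = 2 × 36 × 17 = 1224
c = 36² + 17² = 1296 + 289 = 1585
Verification: 1007² + 1224² = 1014049 + 1498176 = 2512225 = 1585² ✓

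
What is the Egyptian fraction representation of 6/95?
1/16 + 1/1520

Greedy algorithm:
6/95: ceiling(95/6) = 16, use 1/16
1/1520: ceiling(1520/1) = 1520, use 1/1520
Result: 6/95 = 1/16 + 1/1520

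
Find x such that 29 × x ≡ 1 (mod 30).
29

gcd(29, 30) = 1, so the inverse exists.
Extended Euclidean algorithm on (30, 29):
30 = 1 × 29 + 1  ⟹  1 = (1)·30 + (-1)·29
So (-1)·29 ≡ 1 (mod 30), i.e. 29^(-1) ≡ -1 ≡ 29 (mod 30).
Check: 29 × 29 = 841 ≡ 1 (mod 30)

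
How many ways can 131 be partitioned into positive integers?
5964539504

p(n) counts ways to write n as a sum of positive integers (order ignored).
Euler's pentagonal recurrence: p(k) = p(k-1) + p(k-2) - p(k-5) - p(k-7) + p(k-12) + p(k-15) - ... (offsets j(3j∓1)/2, signs ++--, p(0)=1, p(<0)=0).
DP table for k = 0..130: p(0)=1, p(1)=1, p(2)=2, p(3)=3, p(4)=5, p(5)=7, p(6)=11, p(7)=15, p(8)=22, p(9)=30, p(10)=42, p(11)=56, p(12)=77, p(13)=101, p(14)=135, p(15)=176, p(16)=231, p(17)=297, p(18)=385, p(19)=490, p(20)=627, p(21)=792, p(22)=1002, p(23)=1255, p(24)=1575, p(25)=1958, p(26)=2436, p(27)=3010, p(28)=3718, p(29)=4565, p(30)=5604, p(31)=6842, p(32)=8349, p(33)=10143, p(34)=12310, p(35)=14883, p(36)=17977, p(37)=21637, p(38)=26015, p(39)=31185, p(40)=37338, p(41)=44583, p(42)=53174, p(43)=63261, p(44)=75175, p(45)=89134, p(46)=105558, p(47)=124754, p(48)=147273, p(49)=173525, p(50)=204226, p(51)=239943, p(52)=281589, p(53)=329931, p(54)=386155, p(55)=451276, p(56)=526823, p(57)=614154, p(58)=715220, p(59)=831820, p(60)=966467, p(61)=1121505, p(62)=1300156, p(63)=1505499, p(64)=1741630, p(65)=2012558, p(66)=2323520, p(67)=2679689, p(68)=3087735, p(69)=3554345, p(70)=4087968, p(71)=4697205, p(72)=5392783, p(73)=6185689, p(74)=7089500, p(75)=8118264, p(76)=9289091, p(77)=10619863, p(78)=12132164, p(79)=13848650, p(80)=15796476, p(81)=18004327, p(82)=20506255, p(83)=23338469, p(84)=26543660, p(85)=30167357, p(86)=34262962, p(87)=38887673, p(88)=44108109, p(89)=49995925, p(90)=56634173, p(91)=64112359, p(92)=72533807, p(93)=82010177, p(94)=92669720, p(95)=104651419, p(96)=118114304, p(97)=133230930, p(98)=150198136, p(99)=169229875, p(100)=190569292, p(101)=214481126, p(102)=241265379, p(103)=271248950, p(104)=304801365, p(105)=342325709, p(106)=384276336, p(107)=431149389, p(108)=483502844, p(109)=541946240, p(110)=607163746, p(111)=679903203, p(112)=761002156, p(113)=851376628, p(114)=952050665, p(115)=1064144451, p(116)=1188908248, p(117)=1327710076, p(118)=1482074143, p(119)=1653668665, p(120)=1844349560, p(121)=2056148051, p(122)=2291320912, p(123)=2552338241, p(124)=2841940500, p(125)=3163127352, p(126)=3519222692, p(127)=3913864295, p(128)=4351078600, p(129)=4835271870, p(130)=5371315400.
Final step: p(131) = p(130) + p(129) - p(126) - p(124) + p(119) + p(116) - p(109) - p(105) + p(96) + p(91) - p(80) - p(74) + p(61) + p(54) - p(39) - p(31) + p(14) + p(5)
= 5371315400 + 4835271870 - 3519222692 - 2841940500 + 1653668665 + 1188908248 - 541946240 - 342325709 + 118114304 + 64112359 - 15796476 - 7089500 + 1121505 + 386155 - 31185 - 6842 + 135 + 7
= 5964539504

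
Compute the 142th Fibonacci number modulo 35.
6

Matrix identity: Q^n = [[F_(n+1), F_n], [F_n, F_(n-1)]] with Q = [[1,1],[1,0]].
n = 142 = 10001110₂. Square-and-multiply, entries mod 35:
Q^1 = [[1,1],[1,0]]
Q^2 = (Q^1)² = [[2,1],[1,1]]
Q^4 = (Q^2)² = [[5,3],[3,2]]
Q^8 = (Q^4)² = [[34,21],[21,13]]
Q^17 = (Q^8)²·Q = [[29,22],[22,7]]
Q^35 = (Q^17)²·Q = [[17,30],[30,22]]
Q^71 = (Q^35)²·Q = [[14,34],[34,15]]
Q^142 = (Q^71)² = [[22,6],[6,16]]
F_142 mod 35 = Q^142[0][1] = 6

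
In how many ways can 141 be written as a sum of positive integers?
16670689208

p(n) counts ways to write n as a sum of positive integers (order ignored).
Euler's pentagonal recurrence: p(k) = p(k-1) + p(k-2) - p(k-5) - p(k-7) + p(k-12) + p(k-15) - ... (offsets j(3j∓1)/2, signs ++--, p(0)=1, p(<0)=0).
DP table for k = 0..140: p(0)=1, p(1)=1, p(2)=2, p(3)=3, p(4)=5, p(5)=7, p(6)=11, p(7)=15, p(8)=22, p(9)=30, p(10)=42, p(11)=56, p(12)=77, p(13)=101, p(14)=135, p(15)=176, p(16)=231, p(17)=297, p(18)=385, p(19)=490, p(20)=627, p(21)=792, p(22)=1002, p(23)=1255, p(24)=1575, p(25)=1958, p(26)=2436, p(27)=3010, p(28)=3718, p(29)=4565, p(30)=5604, p(31)=6842, p(32)=8349, p(33)=10143, p(34)=12310, p(35)=14883, p(36)=17977, p(37)=21637, p(38)=26015, p(39)=31185, p(40)=37338, p(41)=44583, p(42)=53174, p(43)=63261, p(44)=75175, p(45)=89134, p(46)=105558, p(47)=124754, p(48)=147273, p(49)=173525, p(50)=204226, p(51)=239943, p(52)=281589, p(53)=329931, p(54)=386155, p(55)=451276, p(56)=526823, p(57)=614154, p(58)=715220, p(59)=831820, p(60)=966467, p(61)=1121505, p(62)=1300156, p(63)=1505499, p(64)=1741630, p(65)=2012558, p(66)=2323520, p(67)=2679689, p(68)=3087735, p(69)=3554345, p(70)=4087968, p(71)=4697205, p(72)=5392783, p(73)=6185689, p(74)=7089500, p(75)=8118264, p(76)=9289091, p(77)=10619863, p(78)=12132164, p(79)=13848650, p(80)=15796476, p(81)=18004327, p(82)=20506255, p(83)=23338469, p(84)=26543660, p(85)=30167357, p(86)=34262962, p(87)=38887673, p(88)=44108109, p(89)=49995925, p(90)=56634173, p(91)=64112359, p(92)=72533807, p(93)=82010177, p(94)=92669720, p(95)=104651419, p(96)=118114304, p(97)=133230930, p(98)=150198136, p(99)=169229875, p(100)=190569292, p(101)=214481126, p(102)=241265379, p(103)=271248950, p(104)=304801365, p(105)=342325709, p(106)=384276336, p(107)=431149389, p(108)=483502844, p(109)=541946240, p(110)=607163746, p(111)=679903203, p(112)=761002156, p(113)=851376628, p(114)=952050665, p(115)=1064144451, p(116)=1188908248, p(117)=1327710076, p(118)=1482074143, p(119)=1653668665, p(120)=1844349560, p(121)=2056148051, p(122)=2291320912, p(123)=2552338241, p(124)=2841940500, p(125)=3163127352, p(126)=3519222692, p(127)=3913864295, p(128)=4351078600, p(129)=4835271870, p(130)=5371315400, p(131)=5964539504, p(132)=6620830889, p(133)=7346629512, p(134)=8149040695, p(135)=9035836076, p(136)=10015581680, p(137)=11097645016, p(138)=12292341831, p(139)=13610949895, p(140)=15065878135.
Final step: p(141) = p(140) + p(139) - p(136) - p(134) + p(129) + p(126) - p(119) - p(115) + p(106) + p(101) - p(90) - p(84) + p(71) + p(64) - p(49) - p(41) + p(24) + p(15)
= 15065878135 + 13610949895 - 10015581680 - 8149040695 + 4835271870 + 3519222692 - 1653668665 - 1064144451 + 384276336 + 214481126 - 56634173 - 26543660 + 4697205 + 1741630 - 173525 - 44583 + 1575 + 176
= 16670689208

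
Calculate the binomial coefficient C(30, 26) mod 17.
1

Using Lucas' theorem:
Write n=30 and k=26 in base 17:
n in base 17: [1, 13]
k in base 17: [1, 9]
C(30,26) mod 17 = ∏ C(n_i, k_i) mod 17
Digit binomials (mod 17): C(1,1) = 1; C(13,9) = 715 ≡ 1
Product: 1 × 1 = 1 ≡ 1 (mod 17)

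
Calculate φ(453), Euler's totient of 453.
300

453 = 3 × 151
φ(n) = n × ∏(1 - 1/p) for each prime p dividing n
φ(453) = 453 × (1 - 1/3) × (1 - 1/151) = 300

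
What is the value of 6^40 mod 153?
135

Repeated squaring. Binary of 40 = 101000.
6^1 ≡ 6 (mod 153); 6^2 ≡ 36 (mod 153); 6^4 ≡ 72 (mod 153); 6^8 ≡ 135 (mod 153); 6^16 ≡ 18 (mod 153); 6^32 ≡ 18 (mod 153)
6^40 = 6^8 × 6^32 ≡ 135 (mod 153)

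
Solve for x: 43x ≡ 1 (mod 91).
36

gcd(43, 91) = 1, so the inverse exists.
Extended Euclidean algorithm on (91, 43):
91 = 2 × 43 + 5  ⟹  5 = (1)·91 + (-2)·43
43 = 8 × 5 + 3  ⟹  3 = (-8)·91 + (17)·43
5 = 1 × 3 + 2  ⟹  2 = (9)·91 + (-19)·43
3 = 1 × 2 + 1  ⟹  1 = (-17)·91 + (36)·43
So (36)·43 ≡ 1 (mod 91), i.e. 43^(-1) ≡ 36 (mod 91).
Check: 43 × 36 = 1548 ≡ 1 (mod 91)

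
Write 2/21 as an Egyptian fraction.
1/11 + 1/231

Greedy algorithm:
2/21: ceiling(21/2) = 11, use 1/11
1/231: ceiling(231/1) = 231, use 1/231
Result: 2/21 = 1/11 + 1/231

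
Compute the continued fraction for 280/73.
[3; 1, 5, 12]

Euclidean algorithm steps:
280 = 3 × 73 + 61
73 = 1 × 61 + 12
61 = 5 × 12 + 1
12 = 12 × 1 + 0
Continued fraction: [3; 1, 5, 12]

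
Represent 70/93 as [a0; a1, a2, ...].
[0; 1, 3, 23]

Euclidean algorithm steps:
70 = 0 × 93 + 70
93 = 1 × 70 + 23
70 = 3 × 23 + 1
23 = 23 × 1 + 0
Continued fraction: [0; 1, 3, 23]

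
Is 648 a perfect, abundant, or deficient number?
abundant

Proper divisors of 648: sum = 1 + 2 + 3 + 4 + 6 + 8 + 9 + 12 + ... + 108 + 162 + 216 + 324 (19 divisors) = 1167
Since 1167 > 648, 648 is abundant.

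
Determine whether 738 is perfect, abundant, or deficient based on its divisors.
abundant

Proper divisors of 738: sum = 1 + 2 + 3 + 6 + 9 + 18 + 41 + 82 + 123 + 246 + 369 = 900
Since 900 > 738, 738 is abundant.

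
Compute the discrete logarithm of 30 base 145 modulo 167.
157

Baby-step giant-step with step n = ⌈√167⌉ = 13.
Baby steps 145^j mod 167 (j:value) for j=0..12: 0:1, 1:145, 2:150, 3:40, 4:122, 5:155, 6:97, 7:37, 8:21, 9:39, 10:144, 11:5, 12:57.
Giant-step multiplier: 145^(-13) ≡ 145^(166-13) = 145^153 ≡ 55 (mod 167).
Giant steps γ_i = 30·55^i mod 167: γ_0=30, γ_1=147, γ_2=69, γ_3=121, γ_4=142, γ_5=128, γ_6=26, γ_7=94, γ_8=160, γ_9=116, γ_10=34, γ_11=33, γ_12=145 (in table at j=1).
x = i·n + j = 12·13 + 1 = 157.
Check: 145^157 ≡ 30 (mod 167).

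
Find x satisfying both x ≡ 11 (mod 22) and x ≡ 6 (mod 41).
539

Using Chinese Remainder Theorem:
M = 22 × 41 = 902
M1 = 41, M2 = 22
y1 = 41^(-1) mod 22 = 7
y2 = 22^(-1) mod 41 = 28
x = (11×41×7 + 6×22×28) mod 902 = 539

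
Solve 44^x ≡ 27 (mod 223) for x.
87

Baby-step giant-step with step n = ⌈√223⌉ = 15.
Baby steps 44^j mod 223 (j:value) for j=0..14: 0:1, 1:44, 2:152, 3:221, 4:135, 5:142, 6:4, 7:176, 8:162, 9:215, 10:94, 11:122, 12:16, 13:35, 14:202.
Giant-step multiplier: 44^(-15) ≡ 44^(222-15) = 44^207 ≡ 216 (mod 223).
Giant steps γ_i = 27·216^i mod 223: γ_0=27, γ_1=34, γ_2=208, γ_3=105, γ_4=157, γ_5=16 (in table at j=12).
x = i·n + j = 5·15 + 12 = 87.
Check: 44^87 ≡ 27 (mod 223).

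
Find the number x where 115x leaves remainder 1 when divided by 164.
87

gcd(115, 164) = 1, so the inverse exists.
Extended Euclidean algorithm on (164, 115):
164 = 1 × 115 + 49  ⟹  49 = (1)·164 + (-1)·115
115 = 2 × 49 + 17  ⟹  17 = (-2)·164 + (3)·115
49 = 2 × 17 + 15  ⟹  15 = (5)·164 + (-7)·115
17 = 1 × 15 + 2  ⟹  2 = (-7)·164 + (10)·115
15 = 7 × 2 + 1  ⟹  1 = (54)·164 + (-77)·115
So (-77)·115 ≡ 1 (mod 164), i.e. 115^(-1) ≡ -77 ≡ 87 (mod 164).
Check: 115 × 87 = 10005 ≡ 1 (mod 164)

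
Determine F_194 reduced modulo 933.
385

Matrix identity: Q^n = [[F_(n+1), F_n], [F_n, F_(n-1)]] with Q = [[1,1],[1,0]].
n = 194 = 11000010₂. Square-and-multiply, entries mod 933:
Q^1 = [[1,1],[1,0]]
Q^3 = (Q^1)²·Q = [[3,2],[2,1]]
Q^6 = (Q^3)² = [[13,8],[8,5]]
Q^12 = (Q^6)² = [[233,144],[144,89]]
Q^24 = (Q^12)² = [[385,651],[651,667]]
Q^48 = (Q^24)² = [[97,30],[30,67]]
Q^97 = (Q^48)²·Q = [[301,46],[46,255]]
Q^194 = (Q^97)² = [[350,385],[385,898]]
F_194 mod 933 = Q^194[0][1] = 385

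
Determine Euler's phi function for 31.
30

31 = 31
φ(n) = n × ∏(1 - 1/p) for each prime p dividing n
φ(31) = 31 × (1 - 1/31) = 30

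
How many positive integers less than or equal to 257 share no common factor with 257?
256

257 = 257
φ(n) = n × ∏(1 - 1/p) for each prime p dividing n
φ(257) = 257 × (1 - 1/257) = 256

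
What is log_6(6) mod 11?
1

Baby-step giant-step with step n = ⌈√11⌉ = 4.
Baby steps 6^j mod 11 (j:value) for j=0..3: 0:1, 1:6, 2:3, 3:7.
h = 6 is already in the table at j=1, so x = 1.
Check: 6^1 ≡ 6 (mod 11).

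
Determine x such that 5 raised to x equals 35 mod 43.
36

Baby-step giant-step with step n = ⌈√43⌉ = 7.
Baby steps 5^j mod 43 (j:value) for j=0..6: 0:1, 1:5, 2:25, 3:39, 4:23, 5:29, 6:16.
Giant-step multiplier: 5^(-7) ≡ 5^(42-7) = 5^35 ≡ 7 (mod 43).
Giant steps γ_i = 35·7^i mod 43: γ_0=35, γ_1=30, γ_2=38, γ_3=8, γ_4=13, γ_5=5 (in table at j=1).
x = i·n + j = 5·7 + 1 = 36.
Check: 5^36 ≡ 35 (mod 43).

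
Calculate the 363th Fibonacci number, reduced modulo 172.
46

Matrix identity: Q^n = [[F_(n+1), F_n], [F_n, F_(n-1)]] with Q = [[1,1],[1,0]].
n = 363 = 101101011₂. Square-and-multiply, entries mod 172:
Q^1 = [[1,1],[1,0]]
Q^2 = (Q^1)² = [[2,1],[1,1]]
Q^5 = (Q^2)²·Q = [[8,5],[5,3]]
Q^11 = (Q^5)²·Q = [[144,89],[89,55]]
Q^22 = (Q^11)² = [[105,167],[167,110]]
Q^45 = (Q^22)²·Q = [[171,42],[42,129]]
Q^90 = (Q^45)² = [[45,44],[44,1]]
Q^181 = (Q^90)²·Q = [[137,5],[5,132]]
Q^363 = (Q^181)²·Q = [[15,46],[46,141]]
F_363 mod 172 = Q^363[0][1] = 46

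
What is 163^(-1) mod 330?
247

gcd(163, 330) = 1, so the inverse exists.
Extended Euclidean algorithm on (330, 163):
330 = 2 × 163 + 4  ⟹  4 = (1)·330 + (-2)·163
163 = 40 × 4 + 3  ⟹  3 = (-40)·330 + (81)·163
4 = 1 × 3 + 1  ⟹  1 = (41)·330 + (-83)·163
So (-83)·163 ≡ 1 (mod 330), i.e. 163^(-1) ≡ -83 ≡ 247 (mod 330).
Check: 163 × 247 = 40261 ≡ 1 (mod 330)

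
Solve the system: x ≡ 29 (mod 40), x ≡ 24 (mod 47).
1669

Using Chinese Remainder Theorem:
M = 40 × 47 = 1880
M1 = 47, M2 = 40
y1 = 47^(-1) mod 40 = 23
y2 = 40^(-1) mod 47 = 20
x = (29×47×23 + 24×40×20) mod 1880 = 1669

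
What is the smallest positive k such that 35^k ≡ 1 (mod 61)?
60

61 is prime, so ord(35) divides φ(61) = 60.
Divisors of 60: 1, 2, 3, 4, 5, 6, 10, 12, 15, 20, 30, 60.
Repeated squaring: 35^1 ≡ 35, 35^2 ≡ 5, 35^4 ≡ 25, 35^8 ≡ 15, 35^16 ≡ 42, 35^32 ≡ 56 (mod 61).
Test 35^d mod 61 for each divisor d in increasing order:
35^1 ≡ 35
35^2 ≡ 5
35^3 = 35^2·35^1 ≡ 53
35^4 ≡ 25
35^5 = 35^4·35^1 ≡ 21
35^6 = 35^4·35^2 ≡ 3
35^10 = 35^8·35^2 ≡ 14
35^12 = 35^8·35^4 ≡ 9
35^15 = 35^8·35^4·35^2·35^1 ≡ 50
35^20 = 35^16·35^4 ≡ 13
35^30 = 35^16·35^8·35^4·35^2 ≡ 60
35^60 = 35^32·35^16·35^8·35^4 ≡ 1  ← first divisor giving 1
The order is 60.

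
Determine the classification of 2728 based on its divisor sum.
abundant

Proper divisors of 2728: sum = 1 + 2 + 4 + 8 + 11 + 22 + 31 + 44 + 62 + 88 + 124 + 248 + 341 + 682 + 1364 = 3032
Since 3032 > 2728, 2728 is abundant.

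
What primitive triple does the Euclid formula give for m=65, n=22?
(3741, 2860, 4709)

Euclid's formula: a = m² - n², b = 2mn, c = m² + n²
m = 65, n = 22
a = 65² - 22² = 4225 - 484 = 3741
b = 2 × 65 × 22 = 2860
c = 65² + 22² = 4225 + 484 = 4709
Verification: 3741² + 2860² = 13995081 + 8179600 = 22174681 = 4709² ✓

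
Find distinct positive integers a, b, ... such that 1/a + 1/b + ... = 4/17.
1/5 + 1/29 + 1/1233 + 1/3039345

Greedy algorithm:
4/17: ceiling(17/4) = 5, use 1/5
3/85: ceiling(85/3) = 29, use 1/29
2/2465: ceiling(2465/2) = 1233, use 1/1233
1/3039345: ceiling(3039345/1) = 3039345, use 1/3039345
Result: 4/17 = 1/5 + 1/29 + 1/1233 + 1/3039345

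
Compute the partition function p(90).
56634173

p(n) counts ways to write n as a sum of positive integers (order ignored).
Euler's pentagonal recurrence: p(k) = p(k-1) + p(k-2) - p(k-5) - p(k-7) + p(k-12) + p(k-15) - ... (offsets j(3j∓1)/2, signs ++--, p(0)=1, p(<0)=0).
DP table for k = 0..89: p(0)=1, p(1)=1, p(2)=2, p(3)=3, p(4)=5, p(5)=7, p(6)=11, p(7)=15, p(8)=22, p(9)=30, p(10)=42, p(11)=56, p(12)=77, p(13)=101, p(14)=135, p(15)=176, p(16)=231, p(17)=297, p(18)=385, p(19)=490, p(20)=627, p(21)=792, p(22)=1002, p(23)=1255, p(24)=1575, p(25)=1958, p(26)=2436, p(27)=3010, p(28)=3718, p(29)=4565, p(30)=5604, p(31)=6842, p(32)=8349, p(33)=10143, p(34)=12310, p(35)=14883, p(36)=17977, p(37)=21637, p(38)=26015, p(39)=31185, p(40)=37338, p(41)=44583, p(42)=53174, p(43)=63261, p(44)=75175, p(45)=89134, p(46)=105558, p(47)=124754, p(48)=147273, p(49)=173525, p(50)=204226, p(51)=239943, p(52)=281589, p(53)=329931, p(54)=386155, p(55)=451276, p(56)=526823, p(57)=614154, p(58)=715220, p(59)=831820, p(60)=966467, p(61)=1121505, p(62)=1300156, p(63)=1505499, p(64)=1741630, p(65)=2012558, p(66)=2323520, p(67)=2679689, p(68)=3087735, p(69)=3554345, p(70)=4087968, p(71)=4697205, p(72)=5392783, p(73)=6185689, p(74)=7089500, p(75)=8118264, p(76)=9289091, p(77)=10619863, p(78)=12132164, p(79)=13848650, p(80)=15796476, p(81)=18004327, p(82)=20506255, p(83)=23338469, p(84)=26543660, p(85)=30167357, p(86)=34262962, p(87)=38887673, p(88)=44108109, p(89)=49995925.
Final step: p(90) = p(89) + p(88) - p(85) - p(83) + p(78) + p(75) - p(68) - p(64) + p(55) + p(50) - p(39) - p(33) + p(20) + p(13)
= 49995925 + 44108109 - 30167357 - 23338469 + 12132164 + 8118264 - 3087735 - 1741630 + 451276 + 204226 - 31185 - 10143 + 627 + 101
= 56634173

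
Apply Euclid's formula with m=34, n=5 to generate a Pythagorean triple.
(1131, 340, 1181)

Euclid's formula: a = m² - n², b = 2mn, c = m² + n²
m = 34, n = 5
a = 34² - 5² = 1156 - 25 = 1131
b = 2 × 34 × 5 = 340
c = 34² + 5² = 1156 + 25 = 1181
Verification: 1131² + 340² = 1279161 + 115600 = 1394761 = 1181² ✓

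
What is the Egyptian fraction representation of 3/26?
1/9 + 1/234

Greedy algorithm:
3/26: ceiling(26/3) = 9, use 1/9
1/234: ceiling(234/1) = 234, use 1/234
Result: 3/26 = 1/9 + 1/234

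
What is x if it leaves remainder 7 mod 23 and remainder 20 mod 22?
306

Using Chinese Remainder Theorem:
M = 23 × 22 = 506
M1 = 22, M2 = 23
y1 = 22^(-1) mod 23 = 22
y2 = 23^(-1) mod 22 = 1
x = (7×22×22 + 20×23×1) mod 506 = 306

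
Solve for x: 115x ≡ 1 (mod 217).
117

gcd(115, 217) = 1, so the inverse exists.
Extended Euclidean algorithm on (217, 115):
217 = 1 × 115 + 102  ⟹  102 = (1)·217 + (-1)·115
115 = 1 × 102 + 13  ⟹  13 = (-1)·217 + (2)·115
102 = 7 × 13 + 11  ⟹  11 = (8)·217 + (-15)·115
13 = 1 × 11 + 2  ⟹  2 = (-9)·217 + (17)·115
11 = 5 × 2 + 1  ⟹  1 = (53)·217 + (-100)·115
So (-100)·115 ≡ 1 (mod 217), i.e. 115^(-1) ≡ -100 ≡ 117 (mod 217).
Check: 115 × 117 = 13455 ≡ 1 (mod 217)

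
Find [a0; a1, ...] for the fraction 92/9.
[10; 4, 2]

Euclidean algorithm steps:
92 = 10 × 9 + 2
9 = 4 × 2 + 1
2 = 2 × 1 + 0
Continued fraction: [10; 4, 2]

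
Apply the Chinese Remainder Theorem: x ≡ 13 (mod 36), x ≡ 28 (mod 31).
121

Using Chinese Remainder Theorem:
M = 36 × 31 = 1116
M1 = 31, M2 = 36
y1 = 31^(-1) mod 36 = 7
y2 = 36^(-1) mod 31 = 25
x = (13×31×7 + 28×36×25) mod 1116 = 121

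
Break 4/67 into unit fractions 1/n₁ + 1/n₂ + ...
1/17 + 1/1139

Greedy algorithm:
4/67: ceiling(67/4) = 17, use 1/17
1/1139: ceiling(1139/1) = 1139, use 1/1139
Result: 4/67 = 1/17 + 1/1139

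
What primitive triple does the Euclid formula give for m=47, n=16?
(1953, 1504, 2465)

Euclid's formula: a = m² - n², b = 2mn, c = m² + n²
m = 47, n = 16
a = 47² - 16² = 2209 - 256 = 1953
b = 2 × 47 × 16 = 1504
c = 47² + 16² = 2209 + 256 = 2465
Verification: 1953² + 1504² = 3814209 + 2262016 = 6076225 = 2465² ✓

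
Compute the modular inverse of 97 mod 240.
193

gcd(97, 240) = 1, so the inverse exists.
Extended Euclidean algorithm on (240, 97):
240 = 2 × 97 + 46  ⟹  46 = (1)·240 + (-2)·97
97 = 2 × 46 + 5  ⟹  5 = (-2)·240 + (5)·97
46 = 9 × 5 + 1  ⟹  1 = (19)·240 + (-47)·97
So (-47)·97 ≡ 1 (mod 240), i.e. 97^(-1) ≡ -47 ≡ 193 (mod 240).
Check: 97 × 193 = 18721 ≡ 1 (mod 240)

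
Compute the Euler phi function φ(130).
48

130 = 2 × 5 × 13
φ(n) = n × ∏(1 - 1/p) for each prime p dividing n
φ(130) = 130 × (1 - 1/2) × (1 - 1/5) × (1 - 1/13) = 48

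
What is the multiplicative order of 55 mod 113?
112

113 is prime, so ord(55) divides φ(113) = 112.
Divisors of 112: 1, 2, 4, 7, 8, 14, 16, 28, 56, 112.
Repeated squaring: 55^1 ≡ 55, 55^2 ≡ 87, 55^4 ≡ 111, 55^8 ≡ 4, 55^16 ≡ 16, 55^32 ≡ 30, 55^64 ≡ 109 (mod 113).
Test 55^d mod 113 for each divisor d in increasing order:
55^1 ≡ 55
55^2 ≡ 87
55^4 ≡ 111
55^7 = 55^4·55^2·55^1 ≡ 35
55^8 ≡ 4
55^14 = 55^8·55^4·55^2 ≡ 95
55^16 ≡ 16
55^28 = 55^16·55^8·55^4 ≡ 98
55^56 = 55^32·55^16·55^8 ≡ 112
55^112 = 55^64·55^32·55^16 ≡ 1  ← first divisor giving 1
The order is 112.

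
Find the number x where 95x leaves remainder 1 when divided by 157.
119

gcd(95, 157) = 1, so the inverse exists.
Extended Euclidean algorithm on (157, 95):
157 = 1 × 95 + 62  ⟹  62 = (1)·157 + (-1)·95
95 = 1 × 62 + 33  ⟹  33 = (-1)·157 + (2)·95
62 = 1 × 33 + 29  ⟹  29 = (2)·157 + (-3)·95
33 = 1 × 29 + 4  ⟹  4 = (-3)·157 + (5)·95
29 = 7 × 4 + 1  ⟹  1 = (23)·157 + (-38)·95
So (-38)·95 ≡ 1 (mod 157), i.e. 95^(-1) ≡ -38 ≡ 119 (mod 157).
Check: 95 × 119 = 11305 ≡ 1 (mod 157)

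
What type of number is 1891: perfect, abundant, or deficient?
deficient

Proper divisors of 1891: sum = 1 + 31 + 61 = 93
Since 93 < 1891, 1891 is deficient.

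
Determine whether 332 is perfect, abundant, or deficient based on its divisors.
deficient

Proper divisors of 332: sum = 1 + 2 + 4 + 83 + 166 = 256
Since 256 < 332, 332 is deficient.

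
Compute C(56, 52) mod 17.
5

Using Lucas' theorem:
Write n=56 and k=52 in base 17:
n in base 17: [3, 5]
k in base 17: [3, 1]
C(56,52) mod 17 = ∏ C(n_i, k_i) mod 17
Digit binomials (mod 17): C(3,3) = 1; C(5,1) = 5
Product: 1 × 5 = 5 ≡ 5 (mod 17)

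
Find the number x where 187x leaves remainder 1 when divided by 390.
73

gcd(187, 390) = 1, so the inverse exists.
Extended Euclidean algorithm on (390, 187):
390 = 2 × 187 + 16  ⟹  16 = (1)·390 + (-2)·187
187 = 11 × 16 + 11  ⟹  11 = (-11)·390 + (23)·187
16 = 1 × 11 + 5  ⟹  5 = (12)·390 + (-25)·187
11 = 2 × 5 + 1  ⟹  1 = (-35)·390 + (73)·187
So (73)·187 ≡ 1 (mod 390), i.e. 187^(-1) ≡ 73 (mod 390).
Check: 187 × 73 = 13651 ≡ 1 (mod 390)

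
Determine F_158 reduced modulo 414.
377

Matrix identity: Q^n = [[F_(n+1), F_n], [F_n, F_(n-1)]] with Q = [[1,1],[1,0]].
n = 158 = 10011110₂. Square-and-multiply, entries mod 414:
Q^1 = [[1,1],[1,0]]
Q^2 = (Q^1)² = [[2,1],[1,1]]
Q^4 = (Q^2)² = [[5,3],[3,2]]
Q^9 = (Q^4)²·Q = [[55,34],[34,21]]
Q^19 = (Q^9)²·Q = [[141,41],[41,100]]
Q^39 = (Q^19)²·Q = [[393,34],[34,359]]
Q^79 = (Q^39)²·Q = [[255,355],[355,314]]
Q^158 = (Q^79)² = [[196,377],[377,233]]
F_158 mod 414 = Q^158[0][1] = 377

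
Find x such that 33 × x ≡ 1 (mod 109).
76

gcd(33, 109) = 1, so the inverse exists.
Extended Euclidean algorithm on (109, 33):
109 = 3 × 33 + 10  ⟹  10 = (1)·109 + (-3)·33
33 = 3 × 10 + 3  ⟹  3 = (-3)·109 + (10)·33
10 = 3 × 3 + 1  ⟹  1 = (10)·109 + (-33)·33
So (-33)·33 ≡ 1 (mod 109), i.e. 33^(-1) ≡ -33 ≡ 76 (mod 109).
Check: 33 × 76 = 2508 ≡ 1 (mod 109)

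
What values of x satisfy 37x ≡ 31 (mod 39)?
x ≡ 4 (mod 39)

gcd(37, 39) = 1, which divides 31, so solutions exist.
Find 37^(-1) mod 39 by the extended Euclidean algorithm:
39 = 1 × 37 + 2  ⟹  2 = (1)·39 + (-1)·37
37 = 18 × 2 + 1  ⟹  1 = (-18)·39 + (19)·37
So (19)·37 ≡ 1 (mod 39), i.e. 37^(-1) ≡ 19 (mod 39).
x ≡ 19 × 31 = 589 ≡ 4 (mod 39).
Check: 37 × 4 = 148 ≡ 31 (mod 39).
Unique solution: x ≡ 4 (mod 39)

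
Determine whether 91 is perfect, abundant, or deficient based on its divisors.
deficient

Proper divisors of 91: sum = 1 + 7 + 13 = 21
Since 21 < 91, 91 is deficient.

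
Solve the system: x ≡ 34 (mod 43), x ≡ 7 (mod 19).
292

Using Chinese Remainder Theorem:
M = 43 × 19 = 817
M1 = 19, M2 = 43
y1 = 19^(-1) mod 43 = 34
y2 = 43^(-1) mod 19 = 4
x = (34×19×34 + 7×43×4) mod 817 = 292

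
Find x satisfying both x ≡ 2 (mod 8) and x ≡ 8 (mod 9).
26

Using Chinese Remainder Theorem:
M = 8 × 9 = 72
M1 = 9, M2 = 8
y1 = 9^(-1) mod 8 = 1
y2 = 8^(-1) mod 9 = 8
x = (2×9×1 + 8×8×8) mod 72 = 26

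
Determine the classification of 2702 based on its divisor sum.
deficient

Proper divisors of 2702: sum = 1 + 2 + 7 + 14 + 193 + 386 + 1351 = 1954
Since 1954 < 2702, 2702 is deficient.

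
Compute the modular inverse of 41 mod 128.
25

gcd(41, 128) = 1, so the inverse exists.
Extended Euclidean algorithm on (128, 41):
128 = 3 × 41 + 5  ⟹  5 = (1)·128 + (-3)·41
41 = 8 × 5 + 1  ⟹  1 = (-8)·128 + (25)·41
So (25)·41 ≡ 1 (mod 128), i.e. 41^(-1) ≡ 25 (mod 128).
Check: 41 × 25 = 1025 ≡ 1 (mod 128)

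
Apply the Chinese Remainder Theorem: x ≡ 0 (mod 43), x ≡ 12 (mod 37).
86

Using Chinese Remainder Theorem:
M = 43 × 37 = 1591
M1 = 37, M2 = 43
y1 = 37^(-1) mod 43 = 7
y2 = 43^(-1) mod 37 = 31
x = (0×37×7 + 12×43×31) mod 1591 = 86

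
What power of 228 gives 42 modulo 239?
65

Baby-step giant-step with step n = ⌈√239⌉ = 16.
Baby steps 228^j mod 239 (j:value) for j=0..15: 0:1, 1:228, 2:121, 3:103, 4:62, 5:35, 6:93, 7:172, 8:20, 9:19, 10:30, 11:148, 12:45, 13:222, 14:187, 15:94.
Giant-step multiplier: 228^(-16) ≡ 228^(238-16) = 228^222 ≡ 144 (mod 239).
Giant steps γ_i = 42·144^i mod 239: γ_0=42, γ_1=73, γ_2=235, γ_3=141, γ_4=228 (in table at j=1).
x = i·n + j = 4·16 + 1 = 65.
Check: 228^65 ≡ 42 (mod 239).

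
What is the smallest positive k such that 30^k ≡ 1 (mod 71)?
7

71 is prime, so ord(30) divides φ(71) = 70.
Divisors of 70: 1, 2, 5, 7, 10, 14, 35, 70.
Repeated squaring: 30^1 ≡ 30, 30^2 ≡ 48, 30^4 ≡ 32, 30^8 ≡ 30, 30^16 ≡ 48, 30^32 ≡ 32, 30^64 ≡ 30 (mod 71).
Test 30^d mod 71 for each divisor d in increasing order:
30^1 ≡ 30
30^2 ≡ 48
30^5 = 30^4·30^1 ≡ 37
30^7 = 30^4·30^2·30^1 ≡ 1  ← first divisor giving 1
The order is 7.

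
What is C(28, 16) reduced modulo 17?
0

Using Lucas' theorem:
Write n=28 and k=16 in base 17:
n in base 17: [1, 11]
k in base 17: [0, 16]
C(28,16) mod 17 = ∏ C(n_i, k_i) mod 17
Digit binomials (mod 17): C(1,0) = 1; C(11,16) = 0 (k_i > n_i)
Product: 1 × 0 = 0 ≡ 0 (mod 17)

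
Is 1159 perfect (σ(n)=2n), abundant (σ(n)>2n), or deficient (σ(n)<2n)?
deficient

Proper divisors of 1159: sum = 1 + 19 + 61 = 81
Since 81 < 1159, 1159 is deficient.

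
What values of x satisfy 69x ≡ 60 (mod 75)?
x ≡ 15 (mod 25)

gcd(69, 75) = 3, which divides 60, so solutions exist.
Divide through by 3: 23x ≡ 20 (mod 25).
Find 23^(-1) mod 25 by the extended Euclidean algorithm:
25 = 1 × 23 + 2  ⟹  2 = (1)·25 + (-1)·23
23 = 11 × 2 + 1  ⟹  1 = (-11)·25 + (12)·23
So (12)·23 ≡ 1 (mod 25), i.e. 23^(-1) ≡ 12 (mod 25).
x ≡ 12 × 20 = 240 ≡ 15 (mod 25).
Check: 69 × 15 = 1035 ≡ 60 (mod 75).
x ≡ 15 (mod 25), giving 3 solutions mod 75.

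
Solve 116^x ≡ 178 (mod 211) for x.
40

Baby-step giant-step with step n = ⌈√211⌉ = 15.
Baby steps 116^j mod 211 (j:value) for j=0..14: 0:1, 1:116, 2:163, 3:129, 4:194, 5:138, 6:183, 7:128, 8:78, 9:186, 10:54, 11:145, 12:151, 13:3, 14:137.
Giant-step multiplier: 116^(-15) ≡ 116^(210-15) = 116^195 ≡ 63 (mod 211).
Giant steps γ_i = 178·63^i mod 211: γ_0=178, γ_1=31, γ_2=54 (in table at j=10).
x = i·n + j = 2·15 + 10 = 40.
Check: 116^40 ≡ 178 (mod 211).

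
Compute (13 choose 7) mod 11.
0

Using Lucas' theorem:
Write n=13 and k=7 in base 11:
n in base 11: [1, 2]
k in base 11: [0, 7]
C(13,7) mod 11 = ∏ C(n_i, k_i) mod 11
Digit binomials (mod 11): C(1,0) = 1; C(2,7) = 0 (k_i > n_i)
Product: 1 × 0 = 0 ≡ 0 (mod 11)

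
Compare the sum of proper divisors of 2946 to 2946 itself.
abundant

Proper divisors of 2946: sum = 1 + 2 + 3 + 6 + 491 + 982 + 1473 = 2958
Since 2958 > 2946, 2946 is abundant.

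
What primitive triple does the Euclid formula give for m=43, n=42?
(85, 3612, 3613)

Euclid's formula: a = m² - n², b = 2mn, c = m² + n²
m = 43, n = 42
a = 43² - 42² = 1849 - 1764 = 85
b = 2 × 43 × 42 = 3612
c = 43² + 42² = 1849 + 1764 = 3613
Verification: 85² + 3612² = 7225 + 13046544 = 13053769 = 3613² ✓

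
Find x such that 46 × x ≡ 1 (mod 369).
361

gcd(46, 369) = 1, so the inverse exists.
Extended Euclidean algorithm on (369, 46):
369 = 8 × 46 + 1  ⟹  1 = (1)·369 + (-8)·46
So (-8)·46 ≡ 1 (mod 369), i.e. 46^(-1) ≡ -8 ≡ 361 (mod 369).
Check: 46 × 361 = 16606 ≡ 1 (mod 369)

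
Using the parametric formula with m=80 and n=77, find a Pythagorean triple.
(471, 12320, 12329)

Euclid's formula: a = m² - n², b = 2mn, c = m² + n²
m = 80, n = 77
a = 80² - 77² = 6400 - 5929 = 471
b = 2 × 80 × 77 = 12320
c = 80² + 77² = 6400 + 5929 = 12329
Verification: 471² + 12320² = 221841 + 151782400 = 152004241 = 12329² ✓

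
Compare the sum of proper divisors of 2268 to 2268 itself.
abundant

Proper divisors of 2268: sum = 1 + 2 + 3 + 4 + 6 + 7 + 9 + 12 + ... + 378 + 567 + 756 + 1134 (29 divisors) = 4508
Since 4508 > 2268, 2268 is abundant.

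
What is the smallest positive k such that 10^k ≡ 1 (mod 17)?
16

17 is prime, so ord(10) divides φ(17) = 16.
Divisors of 16: 1, 2, 4, 8, 16.
Repeated squaring: 10^1 ≡ 10, 10^2 ≡ 15, 10^4 ≡ 4, 10^8 ≡ 16, 10^16 ≡ 1 (mod 17).
Test 10^d mod 17 for each divisor d in increasing order:
10^1 ≡ 10
10^2 ≡ 15
10^4 ≡ 4
10^8 ≡ 16
10^16 ≡ 1  ← first divisor giving 1
The order is 16.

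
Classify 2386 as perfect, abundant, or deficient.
deficient

Proper divisors of 2386: sum = 1 + 2 + 1193 = 1196
Since 1196 < 2386, 2386 is deficient.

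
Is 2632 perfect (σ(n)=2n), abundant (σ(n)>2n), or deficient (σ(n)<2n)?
abundant

Proper divisors of 2632: sum = 1 + 2 + 4 + 7 + 8 + 14 + 28 + 47 + 56 + 94 + 188 + 329 + 376 + 658 + 1316 = 3128
Since 3128 > 2632, 2632 is abundant.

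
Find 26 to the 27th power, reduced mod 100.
76

Repeated squaring. Binary of 27 = 11011.
26^1 ≡ 26 (mod 100); 26^2 ≡ 76 (mod 100); 26^4 ≡ 76 (mod 100); 26^8 ≡ 76 (mod 100); 26^16 ≡ 76 (mod 100)
26^27 = 26^1 × 26^2 × 26^8 × 26^16 ≡ 76 (mod 100)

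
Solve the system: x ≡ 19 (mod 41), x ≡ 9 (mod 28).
429

Using Chinese Remainder Theorem:
M = 41 × 28 = 1148
M1 = 28, M2 = 41
y1 = 28^(-1) mod 41 = 22
y2 = 41^(-1) mod 28 = 13
x = (19×28×22 + 9×41×13) mod 1148 = 429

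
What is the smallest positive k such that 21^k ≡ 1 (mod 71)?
70

71 is prime, so ord(21) divides φ(71) = 70.
Divisors of 70: 1, 2, 5, 7, 10, 14, 35, 70.
Repeated squaring: 21^1 ≡ 21, 21^2 ≡ 15, 21^4 ≡ 12, 21^8 ≡ 2, 21^16 ≡ 4, 21^32 ≡ 16, 21^64 ≡ 43 (mod 71).
Test 21^d mod 71 for each divisor d in increasing order:
21^1 ≡ 21
21^2 ≡ 15
21^5 = 21^4·21^1 ≡ 39
21^7 = 21^4·21^2·21^1 ≡ 17
21^10 = 21^8·21^2 ≡ 30
21^14 = 21^8·21^4·21^2 ≡ 5
21^35 = 21^32·21^2·21^1 ≡ 70
21^70 = 21^64·21^4·21^2 ≡ 1  ← first divisor giving 1
The order is 70.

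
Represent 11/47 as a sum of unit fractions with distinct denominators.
1/5 + 1/30 + 1/1410

Greedy algorithm:
11/47: ceiling(47/11) = 5, use 1/5
8/235: ceiling(235/8) = 30, use 1/30
1/1410: ceiling(1410/1) = 1410, use 1/1410
Result: 11/47 = 1/5 + 1/30 + 1/1410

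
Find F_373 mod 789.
689

Matrix identity: Q^n = [[F_(n+1), F_n], [F_n, F_(n-1)]] with Q = [[1,1],[1,0]].
n = 373 = 101110101₂. Square-and-multiply, entries mod 789:
Q^1 = [[1,1],[1,0]]
Q^2 = (Q^1)² = [[2,1],[1,1]]
Q^5 = (Q^2)²·Q = [[8,5],[5,3]]
Q^11 = (Q^5)²·Q = [[144,89],[89,55]]
Q^23 = (Q^11)²·Q = [[606,253],[253,353]]
Q^46 = (Q^23)² = [[451,404],[404,47]]
Q^93 = (Q^46)²·Q = [[518,521],[521,786]]
Q^186 = (Q^93)² = [[89,55],[55,34]]
Q^373 = (Q^186)²·Q = [[353,689],[689,453]]
F_373 mod 789 = Q^373[0][1] = 689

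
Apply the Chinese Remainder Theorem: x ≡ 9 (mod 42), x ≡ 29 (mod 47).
1815

Using Chinese Remainder Theorem:
M = 42 × 47 = 1974
M1 = 47, M2 = 42
y1 = 47^(-1) mod 42 = 17
y2 = 42^(-1) mod 47 = 28
x = (9×47×17 + 29×42×28) mod 1974 = 1815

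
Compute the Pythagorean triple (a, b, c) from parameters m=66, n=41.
(2675, 5412, 6037)

Euclid's formula: a = m² - n², b = 2mn, c = m² + n²
m = 66, n = 41
a = 66² - 41² = 4356 - 1681 = 2675
b = 2 × 66 × 41 = 5412
c = 66² + 41² = 4356 + 1681 = 6037
Verification: 2675² + 5412² = 7155625 + 29289744 = 36445369 = 6037² ✓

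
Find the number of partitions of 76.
9289091

p(n) counts ways to write n as a sum of positive integers (order ignored).
Euler's pentagonal recurrence: p(k) = p(k-1) + p(k-2) - p(k-5) - p(k-7) + p(k-12) + p(k-15) - ... (offsets j(3j∓1)/2, signs ++--, p(0)=1, p(<0)=0).
DP table for k = 0..75: p(0)=1, p(1)=1, p(2)=2, p(3)=3, p(4)=5, p(5)=7, p(6)=11, p(7)=15, p(8)=22, p(9)=30, p(10)=42, p(11)=56, p(12)=77, p(13)=101, p(14)=135, p(15)=176, p(16)=231, p(17)=297, p(18)=385, p(19)=490, p(20)=627, p(21)=792, p(22)=1002, p(23)=1255, p(24)=1575, p(25)=1958, p(26)=2436, p(27)=3010, p(28)=3718, p(29)=4565, p(30)=5604, p(31)=6842, p(32)=8349, p(33)=10143, p(34)=12310, p(35)=14883, p(36)=17977, p(37)=21637, p(38)=26015, p(39)=31185, p(40)=37338, p(41)=44583, p(42)=53174, p(43)=63261, p(44)=75175, p(45)=89134, p(46)=105558, p(47)=124754, p(48)=147273, p(49)=173525, p(50)=204226, p(51)=239943, p(52)=281589, p(53)=329931, p(54)=386155, p(55)=451276, p(56)=526823, p(57)=614154, p(58)=715220, p(59)=831820, p(60)=966467, p(61)=1121505, p(62)=1300156, p(63)=1505499, p(64)=1741630, p(65)=2012558, p(66)=2323520, p(67)=2679689, p(68)=3087735, p(69)=3554345, p(70)=4087968, p(71)=4697205, p(72)=5392783, p(73)=6185689, p(74)=7089500, p(75)=8118264.
Final step: p(76) = p(75) + p(74) - p(71) - p(69) + p(64) + p(61) - p(54) - p(50) + p(41) + p(36) - p(25) - p(19) + p(6)
= 8118264 + 7089500 - 4697205 - 3554345 + 1741630 + 1121505 - 386155 - 204226 + 44583 + 17977 - 1958 - 490 + 11
= 9289091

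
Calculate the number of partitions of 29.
4565

p(n) counts ways to write n as a sum of positive integers (order ignored).
Euler's pentagonal recurrence: p(k) = p(k-1) + p(k-2) - p(k-5) - p(k-7) + p(k-12) + p(k-15) - ... (offsets j(3j∓1)/2, signs ++--, p(0)=1, p(<0)=0).
DP table for k = 0..28: p(0)=1, p(1)=1, p(2)=2, p(3)=3, p(4)=5, p(5)=7, p(6)=11, p(7)=15, p(8)=22, p(9)=30, p(10)=42, p(11)=56, p(12)=77, p(13)=101, p(14)=135, p(15)=176, p(16)=231, p(17)=297, p(18)=385, p(19)=490, p(20)=627, p(21)=792, p(22)=1002, p(23)=1255, p(24)=1575, p(25)=1958, p(26)=2436, p(27)=3010, p(28)=3718.
Final step: p(29) = p(28) + p(27) - p(24) - p(22) + p(17) + p(14) - p(7) - p(3)
= 3718 + 3010 - 1575 - 1002 + 297 + 135 - 15 - 3
= 4565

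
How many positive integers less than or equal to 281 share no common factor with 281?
280

281 = 281
φ(n) = n × ∏(1 - 1/p) for each prime p dividing n
φ(281) = 281 × (1 - 1/281) = 280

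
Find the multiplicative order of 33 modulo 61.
20

61 is prime, so ord(33) divides φ(61) = 60.
Divisors of 60: 1, 2, 3, 4, 5, 6, 10, 12, 15, 20, 30, 60.
Repeated squaring: 33^1 ≡ 33, 33^2 ≡ 52, 33^4 ≡ 20, 33^8 ≡ 34, 33^16 ≡ 58, 33^32 ≡ 9 (mod 61).
Test 33^d mod 61 for each divisor d in increasing order:
33^1 ≡ 33
33^2 ≡ 52
33^3 = 33^2·33^1 ≡ 8
33^4 ≡ 20
33^5 = 33^4·33^1 ≡ 50
33^6 = 33^4·33^2 ≡ 3
33^10 = 33^8·33^2 ≡ 60
33^12 = 33^8·33^4 ≡ 9
33^15 = 33^8·33^4·33^2·33^1 ≡ 11
33^20 = 33^16·33^4 ≡ 1  ← first divisor giving 1
The order is 20.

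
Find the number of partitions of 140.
15065878135

p(n) counts ways to write n as a sum of positive integers (order ignored).
Euler's pentagonal recurrence: p(k) = p(k-1) + p(k-2) - p(k-5) - p(k-7) + p(k-12) + p(k-15) - ... (offsets j(3j∓1)/2, signs ++--, p(0)=1, p(<0)=0).
DP table for k = 0..139: p(0)=1, p(1)=1, p(2)=2, p(3)=3, p(4)=5, p(5)=7, p(6)=11, p(7)=15, p(8)=22, p(9)=30, p(10)=42, p(11)=56, p(12)=77, p(13)=101, p(14)=135, p(15)=176, p(16)=231, p(17)=297, p(18)=385, p(19)=490, p(20)=627, p(21)=792, p(22)=1002, p(23)=1255, p(24)=1575, p(25)=1958, p(26)=2436, p(27)=3010, p(28)=3718, p(29)=4565, p(30)=5604, p(31)=6842, p(32)=8349, p(33)=10143, p(34)=12310, p(35)=14883, p(36)=17977, p(37)=21637, p(38)=26015, p(39)=31185, p(40)=37338, p(41)=44583, p(42)=53174, p(43)=63261, p(44)=75175, p(45)=89134, p(46)=105558, p(47)=124754, p(48)=147273, p(49)=173525, p(50)=204226, p(51)=239943, p(52)=281589, p(53)=329931, p(54)=386155, p(55)=451276, p(56)=526823, p(57)=614154, p(58)=715220, p(59)=831820, p(60)=966467, p(61)=1121505, p(62)=1300156, p(63)=1505499, p(64)=1741630, p(65)=2012558, p(66)=2323520, p(67)=2679689, p(68)=3087735, p(69)=3554345, p(70)=4087968, p(71)=4697205, p(72)=5392783, p(73)=6185689, p(74)=7089500, p(75)=8118264, p(76)=9289091, p(77)=10619863, p(78)=12132164, p(79)=13848650, p(80)=15796476, p(81)=18004327, p(82)=20506255, p(83)=23338469, p(84)=26543660, p(85)=30167357, p(86)=34262962, p(87)=38887673, p(88)=44108109, p(89)=49995925, p(90)=56634173, p(91)=64112359, p(92)=72533807, p(93)=82010177, p(94)=92669720, p(95)=104651419, p(96)=118114304, p(97)=133230930, p(98)=150198136, p(99)=169229875, p(100)=190569292, p(101)=214481126, p(102)=241265379, p(103)=271248950, p(104)=304801365, p(105)=342325709, p(106)=384276336, p(107)=431149389, p(108)=483502844, p(109)=541946240, p(110)=607163746, p(111)=679903203, p(112)=761002156, p(113)=851376628, p(114)=952050665, p(115)=1064144451, p(116)=1188908248, p(117)=1327710076, p(118)=1482074143, p(119)=1653668665, p(120)=1844349560, p(121)=2056148051, p(122)=2291320912, p(123)=2552338241, p(124)=2841940500, p(125)=3163127352, p(126)=3519222692, p(127)=3913864295, p(128)=4351078600, p(129)=4835271870, p(130)=5371315400, p(131)=5964539504, p(132)=6620830889, p(133)=7346629512, p(134)=8149040695, p(135)=9035836076, p(136)=10015581680, p(137)=11097645016, p(138)=12292341831, p(139)=13610949895.
Final step: p(140) = p(139) + p(138) - p(135) - p(133) + p(128) + p(125) - p(118) - p(114) + p(105) + p(100) - p(89) - p(83) + p(70) + p(63) - p(48) - p(40) + p(23) + p(14)
= 13610949895 + 12292341831 - 9035836076 - 7346629512 + 4351078600 + 3163127352 - 1482074143 - 952050665 + 342325709 + 190569292 - 49995925 - 23338469 + 4087968 + 1505499 - 147273 - 37338 + 1255 + 135
= 15065878135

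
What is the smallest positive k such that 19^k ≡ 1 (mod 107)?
53

107 is prime, so ord(19) divides φ(107) = 106.
Divisors of 106: 1, 2, 53, 106.
Repeated squaring: 19^1 ≡ 19, 19^2 ≡ 40, 19^4 ≡ 102, 19^8 ≡ 25, 19^16 ≡ 90, 19^32 ≡ 75, 19^64 ≡ 61 (mod 107).
Test 19^d mod 107 for each divisor d in increasing order:
19^1 ≡ 19
19^2 ≡ 40
19^53 = 19^32·19^16·19^4·19^1 ≡ 1  ← first divisor giving 1
The order is 53.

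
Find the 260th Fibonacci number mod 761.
70

Matrix identity: Q^n = [[F_(n+1), F_n], [F_n, F_(n-1)]] with Q = [[1,1],[1,0]].
n = 260 = 100000100₂. Square-and-multiply, entries mod 761:
Q^1 = [[1,1],[1,0]]
Q^2 = (Q^1)² = [[2,1],[1,1]]
Q^4 = (Q^2)² = [[5,3],[3,2]]
Q^8 = (Q^4)² = [[34,21],[21,13]]
Q^16 = (Q^8)² = [[75,226],[226,610]]
Q^32 = (Q^16)² = [[387,327],[327,60]]
Q^65 = (Q^32)²·Q = [[298,241],[241,57]]
Q^130 = (Q^65)² = [[12,323],[323,450]]
Q^260 = (Q^130)² = [[216,70],[70,146]]
F_260 mod 761 = Q^260[0][1] = 70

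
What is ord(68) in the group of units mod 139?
138

139 is prime, so ord(68) divides φ(139) = 138.
Divisors of 138: 1, 2, 3, 6, 23, 46, 69, 138.
Repeated squaring: 68^1 ≡ 68, 68^2 ≡ 37, 68^4 ≡ 118, 68^8 ≡ 24, 68^16 ≡ 20, 68^32 ≡ 122, 68^64 ≡ 11, 68^128 ≡ 121 (mod 139).
Test 68^d mod 139 for each divisor d in increasing order:
68^1 ≡ 68
68^2 ≡ 37
68^3 = 68^2·68^1 ≡ 14
68^6 = 68^4·68^2 ≡ 57
68^23 = 68^16·68^4·68^2·68^1 ≡ 97
68^46 = 68^32·68^8·68^4·68^2 ≡ 96
68^69 = 68^64·68^4·68^1 ≡ 138
68^138 = 68^128·68^8·68^2 ≡ 1  ← first divisor giving 1
The order is 138.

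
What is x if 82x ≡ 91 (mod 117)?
x ≡ 91 (mod 117)

gcd(82, 117) = 1, which divides 91, so solutions exist.
Find 82^(-1) mod 117 by the extended Euclidean algorithm:
117 = 1 × 82 + 35  ⟹  35 = (1)·117 + (-1)·82
82 = 2 × 35 + 12  ⟹  12 = (-2)·117 + (3)·82
35 = 2 × 12 + 11  ⟹  11 = (5)·117 + (-7)·82
12 = 1 × 11 + 1  ⟹  1 = (-7)·117 + (10)·82
So (10)·82 ≡ 1 (mod 117), i.e. 82^(-1) ≡ 10 (mod 117).
x ≡ 10 × 91 = 910 ≡ 91 (mod 117).
Check: 82 × 91 = 7462 ≡ 91 (mod 117).
Unique solution: x ≡ 91 (mod 117)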